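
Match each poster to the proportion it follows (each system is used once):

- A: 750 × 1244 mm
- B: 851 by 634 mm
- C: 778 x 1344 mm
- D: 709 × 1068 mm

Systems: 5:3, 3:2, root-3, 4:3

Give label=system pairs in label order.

A=5:3, B=4:3, C=root-3, D=3:2

A = 1244/750 ≈ 1.659 → 5:3 (1.667)
B = 851/634 ≈ 1.342 → 4:3 (1.333)
C = 1344/778 ≈ 1.728 → root-3 (1.732)
D = 1068/709 ≈ 1.506 → 3:2 (1.500)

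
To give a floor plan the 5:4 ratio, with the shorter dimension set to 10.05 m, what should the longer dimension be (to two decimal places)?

5:4 = 1.25000.
Longer side = 10.05 × 1.25000 ≈ 12.5625 → 12.56 m.

12.56 m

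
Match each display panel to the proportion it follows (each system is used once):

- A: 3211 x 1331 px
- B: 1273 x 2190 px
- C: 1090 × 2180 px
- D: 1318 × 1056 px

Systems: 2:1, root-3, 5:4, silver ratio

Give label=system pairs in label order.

A = 3211/1331 ≈ 2.412 → silver ratio (2.414)
B = 2190/1273 ≈ 1.720 → root-3 (1.732)
C = 2180/1090 ≈ 2.000 → 2:1 (2.000)
D = 1318/1056 ≈ 1.248 → 5:4 (1.250)

A=silver ratio, B=root-3, C=2:1, D=5:4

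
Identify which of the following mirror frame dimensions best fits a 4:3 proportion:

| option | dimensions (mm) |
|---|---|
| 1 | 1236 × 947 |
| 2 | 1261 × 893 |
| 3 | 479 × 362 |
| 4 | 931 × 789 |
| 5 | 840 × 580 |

3

Target 4:3 ≈ 1.333.
1: 1.305 (Δ0.028)  2: 1.412 (Δ0.079)  3: 1.323 (Δ0.010)  4: 1.180 (Δ0.153)  5: 1.448 (Δ0.115)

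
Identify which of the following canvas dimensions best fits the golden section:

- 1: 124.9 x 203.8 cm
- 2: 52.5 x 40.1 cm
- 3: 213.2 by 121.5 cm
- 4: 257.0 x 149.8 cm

Target golden ratio ≈ 1.618.
1: 1.632 (Δ0.014)  2: 1.309 (Δ0.309)  3: 1.755 (Δ0.137)  4: 1.716 (Δ0.098)

1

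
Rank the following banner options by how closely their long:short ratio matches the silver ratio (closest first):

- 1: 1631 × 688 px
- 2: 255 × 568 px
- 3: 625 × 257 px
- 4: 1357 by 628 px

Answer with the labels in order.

3, 1, 2, 4

Ratios: 1 = 1631 / 688 ≈ 2.371; 2 = 568 / 255 ≈ 2.227; 3 = 625 / 257 ≈ 2.432; 4 = 1357 / 628 ≈ 2.161.
|Δ from 2.414|: 1 0.043; 2 0.187; 3 0.018; 4 0.253.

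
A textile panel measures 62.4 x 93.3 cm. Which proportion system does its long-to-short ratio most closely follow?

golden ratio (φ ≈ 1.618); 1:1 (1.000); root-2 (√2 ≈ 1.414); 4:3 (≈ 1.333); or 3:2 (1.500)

3:2

Ratio = 93.3 / 62.4 ≈ 1.495.
Distances: golden ratio 1.618 (Δ 0.123); 1:1 1.000 (Δ 0.495); root-2 1.414 (Δ 0.081); 4:3 1.333 (Δ 0.162); 3:2 1.500 (Δ 0.005).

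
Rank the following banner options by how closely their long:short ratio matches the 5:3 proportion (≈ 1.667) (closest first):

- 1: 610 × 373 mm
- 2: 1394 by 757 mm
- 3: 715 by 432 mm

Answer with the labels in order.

1: 610/373 ≈ 1.635 → |1.635 − 1.667| = 0.032
2: 1394/757 ≈ 1.841 → |1.841 − 1.667| = 0.174
3: 715/432 ≈ 1.655 → |1.655 − 1.667| = 0.012

3, 1, 2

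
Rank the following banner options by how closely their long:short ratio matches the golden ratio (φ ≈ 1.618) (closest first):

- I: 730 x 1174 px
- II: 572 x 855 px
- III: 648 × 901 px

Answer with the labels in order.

I, II, III

Ratios: I = 1174 / 730 ≈ 1.608; II = 855 / 572 ≈ 1.495; III = 901 / 648 ≈ 1.390.
|Δ from 1.618|: I 0.010; II 0.123; III 0.228.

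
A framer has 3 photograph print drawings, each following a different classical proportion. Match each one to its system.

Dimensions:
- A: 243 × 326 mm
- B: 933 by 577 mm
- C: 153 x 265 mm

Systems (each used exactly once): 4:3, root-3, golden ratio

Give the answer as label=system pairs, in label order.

A=4:3, B=golden ratio, C=root-3

A = 326/243 ≈ 1.342 → 4:3 (1.333)
B = 933/577 ≈ 1.617 → golden ratio (1.618)
C = 265/153 ≈ 1.732 → root-3 (1.732)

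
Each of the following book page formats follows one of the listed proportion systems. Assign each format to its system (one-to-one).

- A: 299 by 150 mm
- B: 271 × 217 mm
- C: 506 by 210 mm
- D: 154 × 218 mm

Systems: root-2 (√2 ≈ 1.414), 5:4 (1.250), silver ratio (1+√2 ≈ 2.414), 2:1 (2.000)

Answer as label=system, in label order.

Ratios: A ≈ 1.993; B ≈ 1.249; C ≈ 2.410; D ≈ 1.416.
Targets: root-2 ≈ 1.414; 5:4 ≈ 1.250; silver ratio ≈ 2.414; 2:1 ≈ 2.000.

A=2:1, B=5:4, C=silver ratio, D=root-2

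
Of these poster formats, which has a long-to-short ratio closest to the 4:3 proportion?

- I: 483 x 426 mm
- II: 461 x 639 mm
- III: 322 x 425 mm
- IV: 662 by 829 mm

Ratios (long/short): I ≈ 1.134; II ≈ 1.386; III ≈ 1.320; IV ≈ 1.252.
4:3 ≈ 1.333; option III is nearest (Δ 0.013).

III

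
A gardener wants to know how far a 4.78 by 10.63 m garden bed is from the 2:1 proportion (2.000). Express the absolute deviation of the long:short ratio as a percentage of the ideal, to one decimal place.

Ratio = 10.63 / 4.78 ≈ 2.2238.
Ideal 2:1 = 2.0000. |2.2238 − 2.0000| / 2.0000 ≈ 11.19% → 11.2%.

11.2%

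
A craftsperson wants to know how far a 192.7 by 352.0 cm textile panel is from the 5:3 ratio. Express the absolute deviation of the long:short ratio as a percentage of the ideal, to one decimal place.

9.6%

Ratio = 352.0 / 192.7 ≈ 1.8267.
Ideal 5:3 ≈ 1.6667. |1.8267 − 1.6667| / 1.6667 ≈ 9.60% → 9.6%.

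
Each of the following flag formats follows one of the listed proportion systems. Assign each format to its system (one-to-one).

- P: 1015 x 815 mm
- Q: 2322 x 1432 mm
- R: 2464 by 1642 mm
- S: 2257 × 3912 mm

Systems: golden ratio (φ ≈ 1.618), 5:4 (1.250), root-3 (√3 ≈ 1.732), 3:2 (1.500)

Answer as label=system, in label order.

Ratios: P ≈ 1.245; Q ≈ 1.622; R ≈ 1.501; S ≈ 1.733.
Targets: golden ratio ≈ 1.618; 5:4 ≈ 1.250; root-3 ≈ 1.732; 3:2 ≈ 1.500.

P=5:4, Q=golden ratio, R=3:2, S=root-3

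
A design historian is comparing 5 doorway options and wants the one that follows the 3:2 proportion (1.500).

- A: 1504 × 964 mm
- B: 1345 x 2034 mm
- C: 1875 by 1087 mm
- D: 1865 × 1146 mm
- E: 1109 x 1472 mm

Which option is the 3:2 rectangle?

Target 3:2 ≈ 1.500.
A: 1.560 (Δ0.060)  B: 1.512 (Δ0.012)  C: 1.725 (Δ0.225)  D: 1.627 (Δ0.127)  E: 1.327 (Δ0.173)

B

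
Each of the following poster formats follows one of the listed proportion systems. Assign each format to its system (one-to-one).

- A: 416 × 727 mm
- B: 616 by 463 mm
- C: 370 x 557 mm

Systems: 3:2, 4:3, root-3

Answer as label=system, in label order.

Ratios: A ≈ 1.748; B ≈ 1.330; C ≈ 1.505.
Targets: 3:2 ≈ 1.500; 4:3 ≈ 1.333; root-3 ≈ 1.732.

A=root-3, B=4:3, C=3:2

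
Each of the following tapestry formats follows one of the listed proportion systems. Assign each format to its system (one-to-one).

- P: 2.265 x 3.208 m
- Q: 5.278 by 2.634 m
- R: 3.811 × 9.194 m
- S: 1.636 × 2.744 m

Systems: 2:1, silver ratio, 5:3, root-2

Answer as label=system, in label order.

P=root-2, Q=2:1, R=silver ratio, S=5:3

Ratios: P ≈ 1.416; Q ≈ 2.004; R ≈ 2.412; S ≈ 1.677.
Targets: 2:1 ≈ 2.000; silver ratio ≈ 2.414; 5:3 ≈ 1.667; root-2 ≈ 1.414.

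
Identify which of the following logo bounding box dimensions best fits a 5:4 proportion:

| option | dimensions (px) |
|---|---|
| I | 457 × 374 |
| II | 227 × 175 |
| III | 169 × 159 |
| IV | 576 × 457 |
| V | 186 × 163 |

Target 5:4 ≈ 1.250.
I: 1.222 (Δ0.028)  II: 1.297 (Δ0.047)  III: 1.063 (Δ0.187)  IV: 1.260 (Δ0.010)  V: 1.141 (Δ0.109)

IV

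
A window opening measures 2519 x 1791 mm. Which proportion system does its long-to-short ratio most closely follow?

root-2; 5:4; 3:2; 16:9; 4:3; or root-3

root-2

Ratio = 2519 / 1791 ≈ 1.406.
Distances: root-2 1.414 (Δ 0.008); 5:4 1.250 (Δ 0.156); 3:2 1.500 (Δ 0.094); 16:9 1.778 (Δ 0.372); 4:3 1.333 (Δ 0.073); root-3 1.732 (Δ 0.326).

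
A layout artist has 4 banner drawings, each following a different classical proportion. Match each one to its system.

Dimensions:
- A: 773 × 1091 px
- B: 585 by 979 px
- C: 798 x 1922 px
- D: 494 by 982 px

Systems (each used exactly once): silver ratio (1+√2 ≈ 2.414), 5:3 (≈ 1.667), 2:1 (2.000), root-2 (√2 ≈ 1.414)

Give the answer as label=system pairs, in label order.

A=root-2, B=5:3, C=silver ratio, D=2:1

A = 1091/773 ≈ 1.411 → root-2 (1.414)
B = 979/585 ≈ 1.674 → 5:3 (1.667)
C = 1922/798 ≈ 2.409 → silver ratio (2.414)
D = 982/494 ≈ 1.988 → 2:1 (2.000)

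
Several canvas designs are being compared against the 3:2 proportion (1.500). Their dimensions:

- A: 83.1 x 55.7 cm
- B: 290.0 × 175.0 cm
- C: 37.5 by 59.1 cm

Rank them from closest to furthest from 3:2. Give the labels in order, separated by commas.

A: 83.1/55.7 ≈ 1.492 → |1.492 − 1.500| = 0.008
B: 290.0/175.0 ≈ 1.657 → |1.657 − 1.500| = 0.157
C: 59.1/37.5 ≈ 1.576 → |1.576 − 1.500| = 0.076

A, C, B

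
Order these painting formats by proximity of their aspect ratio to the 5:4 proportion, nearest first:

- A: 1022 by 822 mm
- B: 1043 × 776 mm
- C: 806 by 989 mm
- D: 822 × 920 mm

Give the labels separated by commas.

Ratios: A = 1022 / 822 ≈ 1.243; B = 1043 / 776 ≈ 1.344; C = 989 / 806 ≈ 1.227; D = 920 / 822 ≈ 1.119.
|Δ from 1.250|: A 0.007; B 0.094; C 0.023; D 0.131.

A, C, B, D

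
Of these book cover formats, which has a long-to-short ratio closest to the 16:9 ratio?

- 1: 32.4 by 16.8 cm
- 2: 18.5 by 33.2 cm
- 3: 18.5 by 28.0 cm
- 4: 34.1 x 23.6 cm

Target 16:9 ≈ 1.778.
1: 1.929 (Δ0.151)  2: 1.795 (Δ0.017)  3: 1.514 (Δ0.264)  4: 1.445 (Δ0.333)

2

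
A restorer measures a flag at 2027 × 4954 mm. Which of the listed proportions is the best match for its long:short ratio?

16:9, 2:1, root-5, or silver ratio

Ratio = 4954 / 2027 ≈ 2.444.
Distances: 16:9 1.778 (Δ 0.666); 2:1 2.000 (Δ 0.444); root-5 2.236 (Δ 0.208); silver ratio 2.414 (Δ 0.030).

silver ratio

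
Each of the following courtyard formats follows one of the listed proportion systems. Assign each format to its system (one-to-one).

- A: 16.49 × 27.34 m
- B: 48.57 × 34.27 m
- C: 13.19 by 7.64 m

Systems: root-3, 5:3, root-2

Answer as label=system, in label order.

A=5:3, B=root-2, C=root-3

A = 27.34/16.49 ≈ 1.658 → 5:3 (1.667)
B = 48.57/34.27 ≈ 1.417 → root-2 (1.414)
C = 13.19/7.64 ≈ 1.726 → root-3 (1.732)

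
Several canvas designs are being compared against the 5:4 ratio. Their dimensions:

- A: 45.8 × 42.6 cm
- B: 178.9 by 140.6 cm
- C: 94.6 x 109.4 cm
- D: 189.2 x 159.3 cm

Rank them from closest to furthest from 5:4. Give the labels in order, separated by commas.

A: 45.8/42.6 ≈ 1.075 → |1.075 − 1.250| = 0.175
B: 178.9/140.6 ≈ 1.272 → |1.272 − 1.250| = 0.022
C: 109.4/94.6 ≈ 1.156 → |1.156 − 1.250| = 0.094
D: 189.2/159.3 ≈ 1.188 → |1.188 − 1.250| = 0.062

B, D, C, A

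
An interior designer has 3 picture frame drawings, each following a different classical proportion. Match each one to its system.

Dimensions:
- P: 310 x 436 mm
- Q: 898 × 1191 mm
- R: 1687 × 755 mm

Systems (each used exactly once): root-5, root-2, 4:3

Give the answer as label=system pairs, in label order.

P=root-2, Q=4:3, R=root-5

P = 436/310 ≈ 1.406 → root-2 (1.414)
Q = 1191/898 ≈ 1.326 → 4:3 (1.333)
R = 1687/755 ≈ 2.234 → root-5 (2.236)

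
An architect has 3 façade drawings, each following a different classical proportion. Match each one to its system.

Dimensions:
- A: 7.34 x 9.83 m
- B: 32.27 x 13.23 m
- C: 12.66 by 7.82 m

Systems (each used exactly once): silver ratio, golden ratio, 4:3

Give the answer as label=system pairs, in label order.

A=4:3, B=silver ratio, C=golden ratio

Ratios: A ≈ 1.339; B ≈ 2.439; C ≈ 1.619.
Targets: silver ratio ≈ 2.414; golden ratio ≈ 1.618; 4:3 ≈ 1.333.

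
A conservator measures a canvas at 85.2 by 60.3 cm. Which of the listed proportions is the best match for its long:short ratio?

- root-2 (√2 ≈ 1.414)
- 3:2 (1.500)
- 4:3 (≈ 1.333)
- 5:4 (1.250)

Ratio = 85.2 / 60.3 ≈ 1.413.
Distances: root-2 1.414 (Δ 0.001); 3:2 1.500 (Δ 0.087); 4:3 1.333 (Δ 0.080); 5:4 1.250 (Δ 0.163).

root-2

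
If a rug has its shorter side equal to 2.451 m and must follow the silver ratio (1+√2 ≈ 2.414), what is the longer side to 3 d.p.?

5.917 m

silver ratio ≈ 2.41421.
Longer side = 2.451 × 2.41421 ≈ 5.91723 → 5.917 m.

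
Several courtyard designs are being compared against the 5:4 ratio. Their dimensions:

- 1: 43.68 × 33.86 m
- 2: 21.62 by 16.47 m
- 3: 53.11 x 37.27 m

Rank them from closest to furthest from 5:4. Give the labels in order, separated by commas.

1: 43.68/33.86 ≈ 1.290 → |1.290 − 1.250| = 0.040
2: 21.62/16.47 ≈ 1.313 → |1.313 − 1.250| = 0.063
3: 53.11/37.27 ≈ 1.425 → |1.425 − 1.250| = 0.175

1, 2, 3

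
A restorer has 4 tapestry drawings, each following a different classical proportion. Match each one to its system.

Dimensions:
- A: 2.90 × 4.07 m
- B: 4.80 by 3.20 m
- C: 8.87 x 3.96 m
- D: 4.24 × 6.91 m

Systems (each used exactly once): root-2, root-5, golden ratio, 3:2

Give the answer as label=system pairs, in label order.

A=root-2, B=3:2, C=root-5, D=golden ratio

A = 4.07/2.90 ≈ 1.403 → root-2 (1.414)
B = 4.80/3.20 ≈ 1.500 → 3:2 (1.500)
C = 8.87/3.96 ≈ 2.240 → root-5 (2.236)
D = 6.91/4.24 ≈ 1.630 → golden ratio (1.618)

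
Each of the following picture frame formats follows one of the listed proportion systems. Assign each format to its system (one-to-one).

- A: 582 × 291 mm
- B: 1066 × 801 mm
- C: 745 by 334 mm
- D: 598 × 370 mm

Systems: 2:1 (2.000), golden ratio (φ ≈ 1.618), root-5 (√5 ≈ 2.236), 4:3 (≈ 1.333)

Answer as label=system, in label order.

A=2:1, B=4:3, C=root-5, D=golden ratio

Ratios: A ≈ 2.000; B ≈ 1.331; C ≈ 2.231; D ≈ 1.616.
Targets: 2:1 ≈ 2.000; golden ratio ≈ 1.618; root-5 ≈ 2.236; 4:3 ≈ 1.333.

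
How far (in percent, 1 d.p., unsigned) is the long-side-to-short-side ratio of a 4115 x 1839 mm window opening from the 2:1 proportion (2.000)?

Ratio = 4115 / 1839 ≈ 2.2376.
Ideal 2:1 = 2.0000. |2.2376 − 2.0000| / 2.0000 ≈ 11.88% → 11.9%.

11.9%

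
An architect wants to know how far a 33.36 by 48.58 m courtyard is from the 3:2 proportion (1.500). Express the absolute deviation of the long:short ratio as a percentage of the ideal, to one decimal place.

2.9%

Ratio = 48.58 / 33.36 ≈ 1.4562.
Ideal 3:2 = 1.5000. |1.4562 − 1.5000| / 1.5000 ≈ 2.92% → 2.9%.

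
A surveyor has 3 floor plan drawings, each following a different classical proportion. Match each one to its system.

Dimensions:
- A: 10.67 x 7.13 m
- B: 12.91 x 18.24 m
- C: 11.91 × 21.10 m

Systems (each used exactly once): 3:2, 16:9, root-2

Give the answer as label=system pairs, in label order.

A=3:2, B=root-2, C=16:9

Ratios: A ≈ 1.496; B ≈ 1.413; C ≈ 1.772.
Targets: 3:2 ≈ 1.500; 16:9 ≈ 1.778; root-2 ≈ 1.414.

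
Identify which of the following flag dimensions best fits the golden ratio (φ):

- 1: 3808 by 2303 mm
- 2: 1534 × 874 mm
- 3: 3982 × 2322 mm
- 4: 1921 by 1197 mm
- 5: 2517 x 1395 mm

4

Target golden ratio ≈ 1.618.
1: 1.653 (Δ0.035)  2: 1.755 (Δ0.137)  3: 1.715 (Δ0.097)  4: 1.605 (Δ0.013)  5: 1.804 (Δ0.186)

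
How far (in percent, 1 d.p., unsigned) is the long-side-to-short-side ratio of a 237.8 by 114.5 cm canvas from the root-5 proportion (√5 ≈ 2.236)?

Ratio = 237.8 / 114.5 ≈ 2.0769.
Ideal root-5 ≈ 2.2361. |2.0769 − 2.2361| / 2.2361 ≈ 7.12% → 7.1%.

7.1%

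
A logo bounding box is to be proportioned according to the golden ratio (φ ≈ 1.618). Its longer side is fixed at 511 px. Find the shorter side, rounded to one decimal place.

golden ratio ≈ 1.61803.
Shorter side = 511 ÷ 1.61803 ≈ 315.816 → 315.8 px.

315.8 px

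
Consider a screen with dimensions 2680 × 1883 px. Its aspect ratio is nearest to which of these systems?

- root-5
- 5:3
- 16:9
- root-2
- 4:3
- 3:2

2680/1883 ≈ 1.423. Nearest candidates are root-2 (1.414, off by 0.009) and 3:2 (1.500, off by 0.077).

root-2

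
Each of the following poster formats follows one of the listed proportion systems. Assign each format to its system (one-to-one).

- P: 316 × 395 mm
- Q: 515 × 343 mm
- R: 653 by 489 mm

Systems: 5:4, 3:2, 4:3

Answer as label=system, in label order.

P = 395/316 ≈ 1.250 → 5:4 (1.250)
Q = 515/343 ≈ 1.501 → 3:2 (1.500)
R = 653/489 ≈ 1.335 → 4:3 (1.333)

P=5:4, Q=3:2, R=4:3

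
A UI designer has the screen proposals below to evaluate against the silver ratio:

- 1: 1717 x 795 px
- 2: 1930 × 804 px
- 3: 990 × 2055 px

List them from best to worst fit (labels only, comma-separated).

1: 1717/795 ≈ 2.160 → |2.160 − 2.414| = 0.254
2: 1930/804 ≈ 2.400 → |2.400 − 2.414| = 0.014
3: 2055/990 ≈ 2.076 → |2.076 − 2.414| = 0.338

2, 1, 3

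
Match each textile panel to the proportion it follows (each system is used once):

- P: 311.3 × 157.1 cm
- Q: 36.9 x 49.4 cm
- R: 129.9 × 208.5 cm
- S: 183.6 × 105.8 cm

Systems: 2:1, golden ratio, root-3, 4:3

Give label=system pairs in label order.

P=2:1, Q=4:3, R=golden ratio, S=root-3

P = 311.3/157.1 ≈ 1.982 → 2:1 (2.000)
Q = 49.4/36.9 ≈ 1.339 → 4:3 (1.333)
R = 208.5/129.9 ≈ 1.605 → golden ratio (1.618)
S = 183.6/105.8 ≈ 1.735 → root-3 (1.732)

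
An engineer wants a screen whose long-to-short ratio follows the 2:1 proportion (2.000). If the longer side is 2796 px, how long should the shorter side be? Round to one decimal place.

1398.0 px

2:1 = 2.00000.
Shorter side = 2796 ÷ 2.00000 ≈ 1398.000 → 1398.0 px.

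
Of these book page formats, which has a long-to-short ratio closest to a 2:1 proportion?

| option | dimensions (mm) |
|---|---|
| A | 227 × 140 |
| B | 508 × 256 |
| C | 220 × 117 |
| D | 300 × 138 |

Ratios (long/short): A ≈ 1.621; B ≈ 1.984; C ≈ 1.880; D ≈ 2.174.
2:1 ≈ 2.000; option B is nearest (Δ 0.016).

B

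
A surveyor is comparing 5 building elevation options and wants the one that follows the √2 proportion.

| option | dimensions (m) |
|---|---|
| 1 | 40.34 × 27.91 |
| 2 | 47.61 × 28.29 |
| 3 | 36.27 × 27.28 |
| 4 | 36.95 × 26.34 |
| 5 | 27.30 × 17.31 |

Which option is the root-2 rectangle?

Target root-2 ≈ 1.414.
1: 1.445 (Δ0.031)  2: 1.683 (Δ0.269)  3: 1.330 (Δ0.084)  4: 1.403 (Δ0.011)  5: 1.577 (Δ0.163)

4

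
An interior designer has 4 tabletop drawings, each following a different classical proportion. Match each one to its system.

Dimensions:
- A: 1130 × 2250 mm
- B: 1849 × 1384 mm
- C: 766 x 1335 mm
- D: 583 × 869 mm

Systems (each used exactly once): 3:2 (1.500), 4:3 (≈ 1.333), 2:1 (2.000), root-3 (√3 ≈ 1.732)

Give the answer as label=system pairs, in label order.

Ratios: A ≈ 1.991; B ≈ 1.336; C ≈ 1.743; D ≈ 1.491.
Targets: 3:2 ≈ 1.500; 4:3 ≈ 1.333; 2:1 ≈ 2.000; root-3 ≈ 1.732.

A=2:1, B=4:3, C=root-3, D=3:2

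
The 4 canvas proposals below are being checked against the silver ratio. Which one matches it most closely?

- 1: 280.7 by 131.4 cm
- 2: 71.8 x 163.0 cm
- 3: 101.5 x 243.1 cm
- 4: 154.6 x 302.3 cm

Target silver ratio ≈ 2.414.
1: 2.136 (Δ0.278)  2: 2.270 (Δ0.144)  3: 2.395 (Δ0.019)  4: 1.955 (Δ0.459)

3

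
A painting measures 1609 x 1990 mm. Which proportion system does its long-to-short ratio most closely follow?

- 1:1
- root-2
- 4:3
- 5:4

5:4

Ratio = 1990 / 1609 ≈ 1.237.
Distances: 1:1 1.000 (Δ 0.237); root-2 1.414 (Δ 0.177); 4:3 1.333 (Δ 0.096); 5:4 1.250 (Δ 0.013).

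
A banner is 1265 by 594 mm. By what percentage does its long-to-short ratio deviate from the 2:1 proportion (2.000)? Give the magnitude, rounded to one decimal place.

6.5%

Ratio = 1265 / 594 ≈ 2.1296.
Ideal 2:1 = 2.0000. |2.1296 − 2.0000| / 2.0000 ≈ 6.48% → 6.5%.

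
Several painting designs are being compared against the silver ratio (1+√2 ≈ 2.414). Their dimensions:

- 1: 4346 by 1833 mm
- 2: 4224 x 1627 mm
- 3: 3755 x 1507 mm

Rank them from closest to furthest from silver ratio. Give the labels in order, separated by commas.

1, 3, 2

1: 4346/1833 ≈ 2.371 → |2.371 − 2.414| = 0.043
2: 4224/1627 ≈ 2.596 → |2.596 − 2.414| = 0.182
3: 3755/1507 ≈ 2.492 → |2.492 − 2.414| = 0.078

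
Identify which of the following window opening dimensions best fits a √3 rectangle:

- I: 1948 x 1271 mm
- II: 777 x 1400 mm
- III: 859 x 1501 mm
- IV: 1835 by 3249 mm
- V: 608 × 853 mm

Target root-3 ≈ 1.732.
I: 1.533 (Δ0.199)  II: 1.802 (Δ0.070)  III: 1.747 (Δ0.015)  IV: 1.771 (Δ0.039)  V: 1.403 (Δ0.329)

III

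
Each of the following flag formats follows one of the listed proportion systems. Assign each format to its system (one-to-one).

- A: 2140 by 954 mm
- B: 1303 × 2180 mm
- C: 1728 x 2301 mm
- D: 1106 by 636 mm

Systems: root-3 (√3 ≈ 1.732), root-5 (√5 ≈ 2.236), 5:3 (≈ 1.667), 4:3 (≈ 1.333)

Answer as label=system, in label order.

Ratios: A ≈ 2.243; B ≈ 1.673; C ≈ 1.332; D ≈ 1.739.
Targets: root-3 ≈ 1.732; root-5 ≈ 2.236; 5:3 ≈ 1.667; 4:3 ≈ 1.333.

A=root-5, B=5:3, C=4:3, D=root-3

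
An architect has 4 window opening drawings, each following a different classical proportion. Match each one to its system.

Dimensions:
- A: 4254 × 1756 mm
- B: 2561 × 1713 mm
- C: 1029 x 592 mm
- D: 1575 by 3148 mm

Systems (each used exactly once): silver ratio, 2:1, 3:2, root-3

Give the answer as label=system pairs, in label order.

A=silver ratio, B=3:2, C=root-3, D=2:1

A = 4254/1756 ≈ 2.423 → silver ratio (2.414)
B = 2561/1713 ≈ 1.495 → 3:2 (1.500)
C = 1029/592 ≈ 1.738 → root-3 (1.732)
D = 3148/1575 ≈ 1.999 → 2:1 (2.000)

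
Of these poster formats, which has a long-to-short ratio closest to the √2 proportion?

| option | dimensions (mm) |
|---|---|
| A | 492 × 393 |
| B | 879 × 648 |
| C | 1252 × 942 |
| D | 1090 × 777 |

Ratios (long/short): A ≈ 1.252; B ≈ 1.356; C ≈ 1.329; D ≈ 1.403.
root-2 ≈ 1.414; option D is nearest (Δ 0.011).

D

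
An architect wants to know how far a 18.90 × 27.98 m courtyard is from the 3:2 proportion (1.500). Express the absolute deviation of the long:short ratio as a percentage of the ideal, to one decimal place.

Ratio = 27.98 / 18.90 ≈ 1.4804.
Ideal 3:2 = 1.5000. |1.4804 − 1.5000| / 1.5000 ≈ 1.31% → 1.3%.

1.3%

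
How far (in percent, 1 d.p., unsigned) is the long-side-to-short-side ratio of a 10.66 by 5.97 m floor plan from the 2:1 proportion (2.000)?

Ratio = 10.66 / 5.97 ≈ 1.7856.
Ideal 2:1 = 2.0000. |1.7856 − 2.0000| / 2.0000 ≈ 10.72% → 10.7%.

10.7%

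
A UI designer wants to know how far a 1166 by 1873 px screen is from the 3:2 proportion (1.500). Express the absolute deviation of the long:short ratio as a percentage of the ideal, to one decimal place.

7.1%

Ratio = 1873 / 1166 ≈ 1.6063.
Ideal 3:2 = 1.5000. |1.6063 − 1.5000| / 1.5000 ≈ 7.09% → 7.1%.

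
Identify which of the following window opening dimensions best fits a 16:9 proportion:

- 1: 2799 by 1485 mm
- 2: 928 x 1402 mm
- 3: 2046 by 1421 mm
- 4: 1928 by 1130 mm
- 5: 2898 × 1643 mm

Ratios (long/short): 1 ≈ 1.885; 2 ≈ 1.511; 3 ≈ 1.440; 4 ≈ 1.706; 5 ≈ 1.764.
16:9 ≈ 1.778; option 5 is nearest (Δ 0.014).

5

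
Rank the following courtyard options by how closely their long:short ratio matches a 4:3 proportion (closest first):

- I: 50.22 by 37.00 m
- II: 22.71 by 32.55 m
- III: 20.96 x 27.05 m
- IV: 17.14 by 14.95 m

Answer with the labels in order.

Ratios: I = 50.22 / 37.00 ≈ 1.357; II = 32.55 / 22.71 ≈ 1.433; III = 27.05 / 20.96 ≈ 1.291; IV = 17.14 / 14.95 ≈ 1.146.
|Δ from 1.333|: I 0.024; II 0.100; III 0.042; IV 0.187.

I, III, II, IV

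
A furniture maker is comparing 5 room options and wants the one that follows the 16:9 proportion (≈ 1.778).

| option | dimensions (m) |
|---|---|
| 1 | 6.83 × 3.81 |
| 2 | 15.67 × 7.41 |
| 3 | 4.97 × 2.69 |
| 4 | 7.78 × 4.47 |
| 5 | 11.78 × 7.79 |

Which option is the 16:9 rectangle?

1

Target 16:9 ≈ 1.778.
1: 1.793 (Δ0.015)  2: 2.115 (Δ0.337)  3: 1.848 (Δ0.070)  4: 1.740 (Δ0.038)  5: 1.512 (Δ0.266)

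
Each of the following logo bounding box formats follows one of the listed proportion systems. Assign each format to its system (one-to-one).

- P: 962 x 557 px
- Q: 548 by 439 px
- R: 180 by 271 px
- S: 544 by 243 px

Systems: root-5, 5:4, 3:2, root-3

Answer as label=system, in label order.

P = 962/557 ≈ 1.727 → root-3 (1.732)
Q = 548/439 ≈ 1.248 → 5:4 (1.250)
R = 271/180 ≈ 1.506 → 3:2 (1.500)
S = 544/243 ≈ 2.239 → root-5 (2.236)

P=root-3, Q=5:4, R=3:2, S=root-5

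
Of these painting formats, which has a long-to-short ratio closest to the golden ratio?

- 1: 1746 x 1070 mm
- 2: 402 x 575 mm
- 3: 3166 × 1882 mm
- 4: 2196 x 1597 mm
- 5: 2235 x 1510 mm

Ratios (long/short): 1 ≈ 1.632; 2 ≈ 1.430; 3 ≈ 1.682; 4 ≈ 1.375; 5 ≈ 1.480.
golden ratio ≈ 1.618; option 1 is nearest (Δ 0.014).

1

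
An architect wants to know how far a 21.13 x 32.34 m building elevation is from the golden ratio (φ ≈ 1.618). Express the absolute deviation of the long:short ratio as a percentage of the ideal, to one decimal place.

5.4%

Ratio = 32.34 / 21.13 ≈ 1.5305.
Ideal golden ratio ≈ 1.6180. |1.5305 − 1.6180| / 1.6180 ≈ 5.41% → 5.4%.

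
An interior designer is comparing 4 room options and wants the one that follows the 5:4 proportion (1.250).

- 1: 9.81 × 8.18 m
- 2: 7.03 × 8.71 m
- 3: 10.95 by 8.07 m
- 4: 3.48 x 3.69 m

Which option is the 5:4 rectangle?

2

Ratios (long/short): 1 ≈ 1.199; 2 ≈ 1.239; 3 ≈ 1.357; 4 ≈ 1.060.
5:4 ≈ 1.250; option 2 is nearest (Δ 0.011).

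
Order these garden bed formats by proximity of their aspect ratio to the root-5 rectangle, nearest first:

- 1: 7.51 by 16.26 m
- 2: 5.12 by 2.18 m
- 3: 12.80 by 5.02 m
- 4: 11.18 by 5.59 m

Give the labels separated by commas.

1, 2, 4, 3

1: 16.26/7.51 ≈ 2.165 → |2.165 − 2.236| = 0.071
2: 5.12/2.18 ≈ 2.349 → |2.349 − 2.236| = 0.113
3: 12.80/5.02 ≈ 2.550 → |2.550 − 2.236| = 0.314
4: 11.18/5.59 ≈ 2.000 → |2.000 − 2.236| = 0.236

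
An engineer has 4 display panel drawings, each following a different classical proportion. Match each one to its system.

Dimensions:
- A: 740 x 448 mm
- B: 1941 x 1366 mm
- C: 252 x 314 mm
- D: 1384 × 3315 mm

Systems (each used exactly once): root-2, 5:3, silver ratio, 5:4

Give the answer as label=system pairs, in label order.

A=5:3, B=root-2, C=5:4, D=silver ratio

A = 740/448 ≈ 1.652 → 5:3 (1.667)
B = 1941/1366 ≈ 1.421 → root-2 (1.414)
C = 314/252 ≈ 1.246 → 5:4 (1.250)
D = 3315/1384 ≈ 2.395 → silver ratio (2.414)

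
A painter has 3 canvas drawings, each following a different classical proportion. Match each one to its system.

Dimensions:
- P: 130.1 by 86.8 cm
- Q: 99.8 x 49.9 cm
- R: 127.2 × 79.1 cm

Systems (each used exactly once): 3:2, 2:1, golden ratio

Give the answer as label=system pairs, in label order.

P=3:2, Q=2:1, R=golden ratio

P = 130.1/86.8 ≈ 1.499 → 3:2 (1.500)
Q = 99.8/49.9 ≈ 2.000 → 2:1 (2.000)
R = 127.2/79.1 ≈ 1.608 → golden ratio (1.618)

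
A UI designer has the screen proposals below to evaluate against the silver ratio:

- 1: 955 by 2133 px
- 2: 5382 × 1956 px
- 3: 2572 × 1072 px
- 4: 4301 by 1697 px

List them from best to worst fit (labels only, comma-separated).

1: 2133/955 ≈ 2.234 → |2.234 − 2.414| = 0.180
2: 5382/1956 ≈ 2.752 → |2.752 − 2.414| = 0.338
3: 2572/1072 ≈ 2.399 → |2.399 − 2.414| = 0.015
4: 4301/1697 ≈ 2.534 → |2.534 − 2.414| = 0.120

3, 4, 1, 2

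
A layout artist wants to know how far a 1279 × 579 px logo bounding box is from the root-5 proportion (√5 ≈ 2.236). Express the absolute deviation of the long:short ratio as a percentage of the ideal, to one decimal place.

1.2%

Ratio = 1279 / 579 ≈ 2.2090.
Ideal root-5 ≈ 2.2361. |2.2090 − 2.2361| / 2.2361 ≈ 1.21% → 1.2%.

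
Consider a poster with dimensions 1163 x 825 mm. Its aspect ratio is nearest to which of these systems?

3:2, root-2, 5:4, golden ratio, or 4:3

Ratio = 1163 / 825 ≈ 1.410.
Distances: 3:2 1.500 (Δ 0.090); root-2 1.414 (Δ 0.004); 5:4 1.250 (Δ 0.160); golden ratio 1.618 (Δ 0.208); 4:3 1.333 (Δ 0.077).

root-2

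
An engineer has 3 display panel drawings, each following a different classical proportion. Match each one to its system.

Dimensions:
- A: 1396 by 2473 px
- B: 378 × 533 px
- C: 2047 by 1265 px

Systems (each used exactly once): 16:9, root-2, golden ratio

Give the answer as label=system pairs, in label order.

A = 2473/1396 ≈ 1.771 → 16:9 (1.778)
B = 533/378 ≈ 1.410 → root-2 (1.414)
C = 2047/1265 ≈ 1.618 → golden ratio (1.618)

A=16:9, B=root-2, C=golden ratio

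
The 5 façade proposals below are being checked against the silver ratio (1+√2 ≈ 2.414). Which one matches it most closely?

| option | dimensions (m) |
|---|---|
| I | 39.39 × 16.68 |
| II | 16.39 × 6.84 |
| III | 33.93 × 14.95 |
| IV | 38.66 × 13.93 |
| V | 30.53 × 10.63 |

II

Target silver ratio ≈ 2.414.
I: 2.362 (Δ0.052)  II: 2.396 (Δ0.018)  III: 2.270 (Δ0.144)  IV: 2.775 (Δ0.361)  V: 2.872 (Δ0.458)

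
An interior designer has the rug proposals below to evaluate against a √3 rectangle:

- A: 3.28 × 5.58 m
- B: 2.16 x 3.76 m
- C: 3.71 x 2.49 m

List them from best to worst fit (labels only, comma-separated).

A: 5.58/3.28 ≈ 1.701 → |1.701 − 1.732| = 0.031
B: 3.76/2.16 ≈ 1.741 → |1.741 − 1.732| = 0.009
C: 3.71/2.49 ≈ 1.490 → |1.490 − 1.732| = 0.242

B, A, C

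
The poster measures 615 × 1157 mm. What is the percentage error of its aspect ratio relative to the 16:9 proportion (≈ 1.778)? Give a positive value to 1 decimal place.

5.8%

Ratio = 1157 / 615 ≈ 1.8813.
Ideal 16:9 ≈ 1.7778. |1.8813 − 1.7778| / 1.7778 ≈ 5.82% → 5.8%.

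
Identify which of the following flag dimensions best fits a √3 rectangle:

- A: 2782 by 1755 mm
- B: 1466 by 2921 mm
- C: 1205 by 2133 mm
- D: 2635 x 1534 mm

D

Target root-3 ≈ 1.732.
A: 1.585 (Δ0.147)  B: 1.992 (Δ0.260)  C: 1.770 (Δ0.038)  D: 1.718 (Δ0.014)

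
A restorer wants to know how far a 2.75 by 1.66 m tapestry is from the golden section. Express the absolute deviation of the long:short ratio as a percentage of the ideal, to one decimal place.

Ratio = 2.75 / 1.66 ≈ 1.6566.
Ideal golden ratio ≈ 1.6180. |1.6566 − 1.6180| / 1.6180 ≈ 2.39% → 2.4%.

2.4%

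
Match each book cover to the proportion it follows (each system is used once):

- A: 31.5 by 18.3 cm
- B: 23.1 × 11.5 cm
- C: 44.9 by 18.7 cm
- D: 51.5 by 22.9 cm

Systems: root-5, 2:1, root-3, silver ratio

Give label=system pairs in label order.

A=root-3, B=2:1, C=silver ratio, D=root-5

Ratios: A ≈ 1.721; B ≈ 2.009; C ≈ 2.401; D ≈ 2.249.
Targets: root-5 ≈ 2.236; 2:1 ≈ 2.000; root-3 ≈ 1.732; silver ratio ≈ 2.414.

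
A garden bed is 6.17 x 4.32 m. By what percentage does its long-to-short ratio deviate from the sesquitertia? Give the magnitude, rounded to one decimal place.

Ratio = 6.17 / 4.32 ≈ 1.4282.
Ideal 4:3 ≈ 1.3333. |1.4282 − 1.3333| / 1.3333 ≈ 7.12% → 7.1%.

7.1%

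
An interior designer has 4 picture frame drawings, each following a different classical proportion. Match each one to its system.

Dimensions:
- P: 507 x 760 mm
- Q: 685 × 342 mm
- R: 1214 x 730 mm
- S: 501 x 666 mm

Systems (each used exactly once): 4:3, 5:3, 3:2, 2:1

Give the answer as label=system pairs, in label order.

P=3:2, Q=2:1, R=5:3, S=4:3

P = 760/507 ≈ 1.499 → 3:2 (1.500)
Q = 685/342 ≈ 2.003 → 2:1 (2.000)
R = 1214/730 ≈ 1.663 → 5:3 (1.667)
S = 666/501 ≈ 1.329 → 4:3 (1.333)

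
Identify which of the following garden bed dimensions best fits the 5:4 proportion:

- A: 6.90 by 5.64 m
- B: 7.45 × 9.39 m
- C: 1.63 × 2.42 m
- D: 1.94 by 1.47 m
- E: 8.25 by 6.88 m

Ratios (long/short): A ≈ 1.223; B ≈ 1.260; C ≈ 1.485; D ≈ 1.320; E ≈ 1.199.
5:4 ≈ 1.250; option B is nearest (Δ 0.010).

B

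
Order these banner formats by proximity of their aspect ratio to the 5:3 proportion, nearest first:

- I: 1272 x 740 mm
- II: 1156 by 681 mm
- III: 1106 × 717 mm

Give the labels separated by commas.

II, I, III

I: 1272/740 ≈ 1.719 → |1.719 − 1.667| = 0.052
II: 1156/681 ≈ 1.698 → |1.698 − 1.667| = 0.031
III: 1106/717 ≈ 1.543 → |1.543 − 1.667| = 0.124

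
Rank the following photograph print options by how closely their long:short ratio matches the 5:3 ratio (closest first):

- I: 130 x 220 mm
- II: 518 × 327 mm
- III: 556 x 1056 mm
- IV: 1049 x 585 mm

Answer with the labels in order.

Ratios: I = 220 / 130 ≈ 1.692; II = 518 / 327 ≈ 1.584; III = 1056 / 556 ≈ 1.899; IV = 1049 / 585 ≈ 1.793.
|Δ from 1.667|: I 0.025; II 0.083; III 0.232; IV 0.126.

I, II, IV, III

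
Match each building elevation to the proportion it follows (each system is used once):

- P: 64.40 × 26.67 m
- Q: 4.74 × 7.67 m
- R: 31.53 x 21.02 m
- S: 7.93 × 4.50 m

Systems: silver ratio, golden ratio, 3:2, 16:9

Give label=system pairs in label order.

P=silver ratio, Q=golden ratio, R=3:2, S=16:9

P = 64.40/26.67 ≈ 2.415 → silver ratio (2.414)
Q = 7.67/4.74 ≈ 1.618 → golden ratio (1.618)
R = 31.53/21.02 ≈ 1.500 → 3:2 (1.500)
S = 7.93/4.50 ≈ 1.762 → 16:9 (1.778)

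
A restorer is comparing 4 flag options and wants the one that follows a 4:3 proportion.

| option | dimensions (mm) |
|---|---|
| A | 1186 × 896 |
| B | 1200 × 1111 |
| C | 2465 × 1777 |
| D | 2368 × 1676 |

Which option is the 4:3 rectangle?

A

Ratios (long/short): A ≈ 1.324; B ≈ 1.080; C ≈ 1.387; D ≈ 1.413.
4:3 ≈ 1.333; option A is nearest (Δ 0.009).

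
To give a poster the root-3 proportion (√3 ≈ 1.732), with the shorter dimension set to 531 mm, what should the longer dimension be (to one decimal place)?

919.7 mm

root-3 ≈ 1.73205.
Longer side = 531 × 1.73205 ≈ 919.719 → 919.7 mm.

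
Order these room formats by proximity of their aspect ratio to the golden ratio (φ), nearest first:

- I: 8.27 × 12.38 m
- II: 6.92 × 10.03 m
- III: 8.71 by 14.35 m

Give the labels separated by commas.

III, I, II

Ratios: I = 12.38 / 8.27 ≈ 1.497; II = 10.03 / 6.92 ≈ 1.449; III = 14.35 / 8.71 ≈ 1.648.
|Δ from 1.618|: I 0.121; II 0.169; III 0.030.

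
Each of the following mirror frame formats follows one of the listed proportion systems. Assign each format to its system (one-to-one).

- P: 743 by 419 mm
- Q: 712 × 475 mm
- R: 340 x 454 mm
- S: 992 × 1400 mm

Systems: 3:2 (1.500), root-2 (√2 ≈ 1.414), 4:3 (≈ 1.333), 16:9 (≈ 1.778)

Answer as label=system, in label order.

P=16:9, Q=3:2, R=4:3, S=root-2

P = 743/419 ≈ 1.773 → 16:9 (1.778)
Q = 712/475 ≈ 1.499 → 3:2 (1.500)
R = 454/340 ≈ 1.335 → 4:3 (1.333)
S = 1400/992 ≈ 1.411 → root-2 (1.414)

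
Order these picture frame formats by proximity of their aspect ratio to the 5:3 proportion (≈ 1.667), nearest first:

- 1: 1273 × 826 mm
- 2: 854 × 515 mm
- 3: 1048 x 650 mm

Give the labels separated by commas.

2, 3, 1

1: 1273/826 ≈ 1.541 → |1.541 − 1.667| = 0.126
2: 854/515 ≈ 1.658 → |1.658 − 1.667| = 0.009
3: 1048/650 ≈ 1.612 → |1.612 − 1.667| = 0.055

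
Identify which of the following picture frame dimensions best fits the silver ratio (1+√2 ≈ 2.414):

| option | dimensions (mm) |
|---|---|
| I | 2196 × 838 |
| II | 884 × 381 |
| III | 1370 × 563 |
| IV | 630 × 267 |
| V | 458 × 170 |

III

Ratios (long/short): I ≈ 2.621; II ≈ 2.320; III ≈ 2.433; IV ≈ 2.360; V ≈ 2.694.
silver ratio ≈ 2.414; option III is nearest (Δ 0.019).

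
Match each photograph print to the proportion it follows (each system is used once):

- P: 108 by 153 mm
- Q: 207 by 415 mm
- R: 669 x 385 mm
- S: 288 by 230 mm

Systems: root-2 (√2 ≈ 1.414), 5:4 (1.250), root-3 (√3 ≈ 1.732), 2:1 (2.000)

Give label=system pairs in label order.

P=root-2, Q=2:1, R=root-3, S=5:4

Ratios: P ≈ 1.417; Q ≈ 2.005; R ≈ 1.738; S ≈ 1.252.
Targets: root-2 ≈ 1.414; 5:4 ≈ 1.250; root-3 ≈ 1.732; 2:1 ≈ 2.000.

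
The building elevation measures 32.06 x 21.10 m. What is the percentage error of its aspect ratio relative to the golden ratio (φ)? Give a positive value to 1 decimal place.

6.1%

Ratio = 32.06 / 21.10 ≈ 1.5194.
Ideal golden ratio ≈ 1.6180. |1.5194 − 1.6180| / 1.6180 ≈ 6.09% → 6.1%.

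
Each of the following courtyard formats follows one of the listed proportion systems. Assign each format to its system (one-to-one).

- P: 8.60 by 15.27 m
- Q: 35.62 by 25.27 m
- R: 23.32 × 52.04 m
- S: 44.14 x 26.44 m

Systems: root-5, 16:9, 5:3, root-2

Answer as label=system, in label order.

P=16:9, Q=root-2, R=root-5, S=5:3

Ratios: P ≈ 1.776; Q ≈ 1.410; R ≈ 2.232; S ≈ 1.669.
Targets: root-5 ≈ 2.236; 16:9 ≈ 1.778; 5:3 ≈ 1.667; root-2 ≈ 1.414.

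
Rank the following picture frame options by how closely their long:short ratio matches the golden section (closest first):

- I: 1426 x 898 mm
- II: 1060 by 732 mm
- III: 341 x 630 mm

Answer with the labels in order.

Ratios: I = 1426 / 898 ≈ 1.588; II = 1060 / 732 ≈ 1.448; III = 630 / 341 ≈ 1.848.
|Δ from 1.618|: I 0.030; II 0.170; III 0.230.

I, II, III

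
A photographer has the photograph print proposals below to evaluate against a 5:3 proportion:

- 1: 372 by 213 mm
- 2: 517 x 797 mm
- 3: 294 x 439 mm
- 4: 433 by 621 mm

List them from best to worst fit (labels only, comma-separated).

1, 2, 3, 4

1: 372/213 ≈ 1.746 → |1.746 − 1.667| = 0.079
2: 797/517 ≈ 1.542 → |1.542 − 1.667| = 0.125
3: 439/294 ≈ 1.493 → |1.493 − 1.667| = 0.174
4: 621/433 ≈ 1.434 → |1.434 − 1.667| = 0.233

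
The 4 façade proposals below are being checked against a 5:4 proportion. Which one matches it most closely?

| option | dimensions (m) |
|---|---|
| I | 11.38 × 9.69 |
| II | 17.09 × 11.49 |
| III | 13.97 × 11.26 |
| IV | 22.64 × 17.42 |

Target 5:4 ≈ 1.250.
I: 1.174 (Δ0.076)  II: 1.487 (Δ0.237)  III: 1.241 (Δ0.009)  IV: 1.300 (Δ0.050)

III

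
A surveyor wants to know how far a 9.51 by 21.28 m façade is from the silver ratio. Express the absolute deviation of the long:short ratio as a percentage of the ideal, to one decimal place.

Ratio = 21.28 / 9.51 ≈ 2.2376.
Ideal silver ratio ≈ 2.4142. |2.2376 − 2.4142| / 2.4142 ≈ 7.32% → 7.3%.

7.3%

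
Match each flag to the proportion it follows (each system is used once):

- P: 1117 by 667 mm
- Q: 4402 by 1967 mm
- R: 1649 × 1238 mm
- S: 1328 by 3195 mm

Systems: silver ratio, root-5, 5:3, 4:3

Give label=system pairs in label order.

Ratios: P ≈ 1.675; Q ≈ 2.238; R ≈ 1.332; S ≈ 2.406.
Targets: silver ratio ≈ 2.414; root-5 ≈ 2.236; 5:3 ≈ 1.667; 4:3 ≈ 1.333.

P=5:3, Q=root-5, R=4:3, S=silver ratio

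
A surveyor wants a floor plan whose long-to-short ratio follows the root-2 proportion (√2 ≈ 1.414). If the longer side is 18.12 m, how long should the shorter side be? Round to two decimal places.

root-2 ≈ 1.41421.
Shorter side = 18.12 ÷ 1.41421 ≈ 12.8128 → 12.81 m.

12.81 m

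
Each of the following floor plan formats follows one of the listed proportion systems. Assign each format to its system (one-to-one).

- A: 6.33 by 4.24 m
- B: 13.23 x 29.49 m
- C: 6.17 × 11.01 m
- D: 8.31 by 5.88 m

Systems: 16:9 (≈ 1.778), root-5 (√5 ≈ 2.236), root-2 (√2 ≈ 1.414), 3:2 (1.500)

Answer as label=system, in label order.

Ratios: A ≈ 1.493; B ≈ 2.229; C ≈ 1.784; D ≈ 1.413.
Targets: 16:9 ≈ 1.778; root-5 ≈ 2.236; root-2 ≈ 1.414; 3:2 ≈ 1.500.

A=3:2, B=root-5, C=16:9, D=root-2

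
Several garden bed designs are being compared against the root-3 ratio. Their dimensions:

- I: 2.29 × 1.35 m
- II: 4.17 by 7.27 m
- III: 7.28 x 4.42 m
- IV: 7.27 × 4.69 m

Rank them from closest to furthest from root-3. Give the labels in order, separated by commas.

II, I, III, IV

I: 2.29/1.35 ≈ 1.696 → |1.696 − 1.732| = 0.036
II: 7.27/4.17 ≈ 1.743 → |1.743 − 1.732| = 0.011
III: 7.28/4.42 ≈ 1.647 → |1.647 − 1.732| = 0.085
IV: 7.27/4.69 ≈ 1.550 → |1.550 − 1.732| = 0.182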